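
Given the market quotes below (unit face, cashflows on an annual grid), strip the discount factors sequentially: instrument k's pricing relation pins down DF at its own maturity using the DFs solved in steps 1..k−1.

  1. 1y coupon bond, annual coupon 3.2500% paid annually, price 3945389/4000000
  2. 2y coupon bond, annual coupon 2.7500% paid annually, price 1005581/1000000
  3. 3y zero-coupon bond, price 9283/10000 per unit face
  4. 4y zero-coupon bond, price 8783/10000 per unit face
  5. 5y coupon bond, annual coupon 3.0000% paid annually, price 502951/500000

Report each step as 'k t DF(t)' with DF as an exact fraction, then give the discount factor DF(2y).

step 1 [1y] bond c/1=13/400: DF=(3945389/4000000 − 13/400·(0))/(1+13/400) = 9553/10000 ≈ 0.955300
step 2 [2y] bond c/1=11/400: DF=(1005581/1000000 − 11/400·(0.955300))/(1+11/400) = 9531/10000 ≈ 0.953100
step 3 [3y] zero: DF = P = 9283/10000 ≈ 0.928300
step 4 [4y] zero: DF = P = 8783/10000 ≈ 0.878300
step 5 [5y] bond c/1=3/100: DF=(502951/500000 − 3/100·(0.955300+0.953100+0.928300+0.878300))/(1+3/100) = 2171/2500 ≈ 0.868400

1 1 9553/10000
2 2 9531/10000
3 3 9283/10000
4 4 8783/10000
5 5 2171/2500
DF(2y) = 9531/10000 ≈ 0.953100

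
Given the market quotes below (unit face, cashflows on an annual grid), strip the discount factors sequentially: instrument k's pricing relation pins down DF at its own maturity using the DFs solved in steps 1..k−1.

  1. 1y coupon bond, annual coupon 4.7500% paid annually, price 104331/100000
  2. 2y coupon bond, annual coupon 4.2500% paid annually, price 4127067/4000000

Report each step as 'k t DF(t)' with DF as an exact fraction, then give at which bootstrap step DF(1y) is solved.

1 1 249/250
2 2 9491/10000
DF(1y) is solved at step 1

step 1 [1y] bond c/1=19/400: DF=(104331/100000 − 19/400·(0))/(1+19/400) = 249/250 ≈ 0.996000
step 2 [2y] bond c/1=17/400: DF=(4127067/4000000 − 17/400·(0.996000))/(1+17/400) = 9491/10000 ≈ 0.949100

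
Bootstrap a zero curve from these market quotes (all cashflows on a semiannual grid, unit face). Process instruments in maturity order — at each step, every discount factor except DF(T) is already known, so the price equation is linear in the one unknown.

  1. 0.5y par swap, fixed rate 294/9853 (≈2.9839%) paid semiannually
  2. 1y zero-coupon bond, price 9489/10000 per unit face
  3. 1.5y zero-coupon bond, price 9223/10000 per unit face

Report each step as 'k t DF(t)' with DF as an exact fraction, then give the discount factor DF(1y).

1 1/2 9853/10000
2 1 9489/10000
3 3/2 9223/10000
DF(1y) = 9489/10000 ≈ 0.948900

step 1 [0.5y] swap r/2=147/9853: DF=(1 − 147/9853·(0))/(1+147/9853) = 9853/10000 ≈ 0.985300
step 2 [1y] zero: DF = P = 9489/10000 ≈ 0.948900
step 3 [1.5y] zero: DF = P = 9223/10000 ≈ 0.922300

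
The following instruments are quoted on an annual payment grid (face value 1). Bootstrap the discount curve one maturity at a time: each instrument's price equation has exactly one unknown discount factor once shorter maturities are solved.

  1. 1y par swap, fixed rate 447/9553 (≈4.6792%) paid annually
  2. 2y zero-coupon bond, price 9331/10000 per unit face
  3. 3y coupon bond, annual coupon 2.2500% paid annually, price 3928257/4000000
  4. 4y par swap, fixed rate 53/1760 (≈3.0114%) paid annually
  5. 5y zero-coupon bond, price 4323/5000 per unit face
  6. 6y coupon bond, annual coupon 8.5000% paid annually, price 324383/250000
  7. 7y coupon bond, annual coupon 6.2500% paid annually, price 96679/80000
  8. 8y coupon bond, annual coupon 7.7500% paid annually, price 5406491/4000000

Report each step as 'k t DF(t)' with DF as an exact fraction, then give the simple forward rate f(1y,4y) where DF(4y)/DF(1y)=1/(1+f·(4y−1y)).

1 1 9553/10000
2 2 9331/10000
3 3 9189/10000
4 4 8887/10000
5 5 4323/5000
6 6 4193/5000
7 7 4099/5000
8 8 8071/10000
f(1y,4y) = ((9553/10000)/(8887/10000) − 1)/(3) = 222/8887 ≈ 2.4980%

step 1 [1y] swap r/1=447/9553: DF=(1 − 447/9553·(0))/(1+447/9553) = 9553/10000 ≈ 0.955300
step 2 [2y] zero: DF = P = 9331/10000 ≈ 0.933100
step 3 [3y] bond c/1=9/400: DF=(3928257/4000000 − 9/400·(0.955300+0.933100))/(1+9/400) = 9189/10000 ≈ 0.918900
step 4 [4y] swap r/1=53/1760: DF=(1 − 53/1760·(0.955300+0.933100+0.918900))/(1+53/1760) = 8887/10000 ≈ 0.888700
step 5 [5y] zero: DF = P = 4323/5000 ≈ 0.864600
step 6 [6y] bond c/1=17/200: DF=(324383/250000 − 17/200·(0.955300+0.933100+0.918900+0.888700+0.864600))/(1+17/200) = 4193/5000 ≈ 0.838600
step 7 [7y] bond c/1=1/16: DF=(96679/80000 − 1/16·(0.955300+0.933100+0.918900+0.888700+0.864600+0.838600))/(1+1/16) = 4099/5000 ≈ 0.819800
step 8 [8y] bond c/1=31/400: DF=(5406491/4000000 − 31/400·(0.955300+0.933100+0.918900+0.888700+0.864600+0.838600+0.819800))/(1+31/400) = 8071/10000 ≈ 0.807100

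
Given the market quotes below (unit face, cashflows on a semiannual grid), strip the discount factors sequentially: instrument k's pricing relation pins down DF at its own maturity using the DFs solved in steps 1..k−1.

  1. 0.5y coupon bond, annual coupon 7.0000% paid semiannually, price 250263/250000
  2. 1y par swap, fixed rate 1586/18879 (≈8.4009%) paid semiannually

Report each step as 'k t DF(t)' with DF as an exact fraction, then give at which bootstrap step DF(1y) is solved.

1 1/2 1209/1250
2 1 9207/10000
DF(1y) is solved at step 2

step 1 [0.5y] bond c/2=7/200: DF=(250263/250000 − 7/200·(0))/(1+7/200) = 1209/1250 ≈ 0.967200
step 2 [1y] swap r/2=793/18879: DF=(1 − 793/18879·(0.967200))/(1+793/18879) = 9207/10000 ≈ 0.920700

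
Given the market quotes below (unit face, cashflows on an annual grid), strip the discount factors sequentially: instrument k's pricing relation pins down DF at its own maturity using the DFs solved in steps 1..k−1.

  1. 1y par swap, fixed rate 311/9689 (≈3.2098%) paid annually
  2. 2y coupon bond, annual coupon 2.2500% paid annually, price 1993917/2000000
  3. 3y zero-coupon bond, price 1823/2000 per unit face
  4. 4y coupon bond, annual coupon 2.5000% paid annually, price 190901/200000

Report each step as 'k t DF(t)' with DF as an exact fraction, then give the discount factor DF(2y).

1 1 9689/10000
2 2 9537/10000
3 3 1823/2000
4 4 8621/10000
DF(2y) = 9537/10000 ≈ 0.953700

step 1 [1y] swap r/1=311/9689: DF=(1 − 311/9689·(0))/(1+311/9689) = 9689/10000 ≈ 0.968900
step 2 [2y] bond c/1=9/400: DF=(1993917/2000000 − 9/400·(0.968900))/(1+9/400) = 9537/10000 ≈ 0.953700
step 3 [3y] zero: DF = P = 1823/2000 ≈ 0.911500
step 4 [4y] bond c/1=1/40: DF=(190901/200000 − 1/40·(0.968900+0.953700+0.911500))/(1+1/40) = 8621/10000 ≈ 0.862100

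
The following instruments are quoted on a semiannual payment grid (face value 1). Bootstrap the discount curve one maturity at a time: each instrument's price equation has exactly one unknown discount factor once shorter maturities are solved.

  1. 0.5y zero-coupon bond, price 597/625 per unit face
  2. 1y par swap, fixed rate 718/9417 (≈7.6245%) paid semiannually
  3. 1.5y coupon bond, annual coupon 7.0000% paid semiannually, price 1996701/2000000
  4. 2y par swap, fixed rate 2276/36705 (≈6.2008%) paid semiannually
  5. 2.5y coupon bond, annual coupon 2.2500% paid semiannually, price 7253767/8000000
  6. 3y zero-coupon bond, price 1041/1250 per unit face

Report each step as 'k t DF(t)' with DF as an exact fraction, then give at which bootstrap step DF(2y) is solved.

1 1/2 597/625
2 1 4641/5000
3 3/2 9009/10000
4 2 4431/5000
5 5/2 4279/5000
6 3 1041/1250
DF(2y) is solved at step 4

step 1 [0.5y] zero: DF = P = 597/625 ≈ 0.955200
step 2 [1y] swap r/2=359/9417: DF=(1 − 359/9417·(0.955200))/(1+359/9417) = 4641/5000 ≈ 0.928200
step 3 [1.5y] bond c/2=7/200: DF=(1996701/2000000 − 7/200·(0.955200+0.928200))/(1+7/200) = 9009/10000 ≈ 0.900900
step 4 [2y] swap r/2=1138/36705: DF=(1 − 1138/36705·(0.955200+0.928200+0.900900))/(1+1138/36705) = 4431/5000 ≈ 0.886200
step 5 [2.5y] bond c/2=9/800: DF=(7253767/8000000 − 9/800·(0.955200+0.928200+0.900900+0.886200))/(1+9/800) = 4279/5000 ≈ 0.855800
step 6 [3y] zero: DF = P = 1041/1250 ≈ 0.832800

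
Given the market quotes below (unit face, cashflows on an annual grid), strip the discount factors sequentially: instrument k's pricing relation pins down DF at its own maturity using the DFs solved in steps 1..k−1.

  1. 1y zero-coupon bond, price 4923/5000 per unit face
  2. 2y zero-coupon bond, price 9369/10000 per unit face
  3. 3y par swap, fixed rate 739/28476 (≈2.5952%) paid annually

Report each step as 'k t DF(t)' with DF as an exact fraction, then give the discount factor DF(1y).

1 1 4923/5000
2 2 9369/10000
3 3 9261/10000
DF(1y) = 4923/5000 ≈ 0.984600

step 1 [1y] zero: DF = P = 4923/5000 ≈ 0.984600
step 2 [2y] zero: DF = P = 9369/10000 ≈ 0.936900
step 3 [3y] swap r/1=739/28476: DF=(1 − 739/28476·(0.984600+0.936900))/(1+739/28476) = 9261/10000 ≈ 0.926100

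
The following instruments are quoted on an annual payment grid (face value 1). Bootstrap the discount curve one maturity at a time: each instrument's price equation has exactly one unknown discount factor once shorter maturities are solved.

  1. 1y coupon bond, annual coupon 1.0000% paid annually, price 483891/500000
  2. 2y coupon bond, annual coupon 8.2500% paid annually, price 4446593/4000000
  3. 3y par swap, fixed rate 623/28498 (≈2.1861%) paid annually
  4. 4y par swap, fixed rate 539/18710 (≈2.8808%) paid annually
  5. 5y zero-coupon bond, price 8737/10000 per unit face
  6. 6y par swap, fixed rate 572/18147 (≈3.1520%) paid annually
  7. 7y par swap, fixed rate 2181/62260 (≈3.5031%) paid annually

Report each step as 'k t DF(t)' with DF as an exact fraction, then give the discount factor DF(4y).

1 1 4791/5000
2 2 9539/10000
3 3 9377/10000
4 4 4461/5000
5 5 8737/10000
6 6 2071/2500
7 7 7819/10000
DF(4y) = 4461/5000 ≈ 0.892200

step 1 [1y] bond c/1=1/100: DF=(483891/500000 − 1/100·(0))/(1+1/100) = 4791/5000 ≈ 0.958200
step 2 [2y] bond c/1=33/400: DF=(4446593/4000000 − 33/400·(0.958200))/(1+33/400) = 9539/10000 ≈ 0.953900
step 3 [3y] swap r/1=623/28498: DF=(1 − 623/28498·(0.958200+0.953900))/(1+623/28498) = 9377/10000 ≈ 0.937700
step 4 [4y] swap r/1=539/18710: DF=(1 − 539/18710·(0.958200+0.953900+0.937700))/(1+539/18710) = 4461/5000 ≈ 0.892200
step 5 [5y] zero: DF = P = 8737/10000 ≈ 0.873700
step 6 [6y] swap r/1=572/18147: DF=(1 − 572/18147·(0.958200+0.953900+0.937700+0.892200+0.873700))/(1+572/18147) = 2071/2500 ≈ 0.828400
step 7 [7y] swap r/1=2181/62260: DF=(1 − 2181/62260·(0.958200+0.953900+0.937700+0.892200+0.873700+0.828400))/(1+2181/62260) = 7819/10000 ≈ 0.781900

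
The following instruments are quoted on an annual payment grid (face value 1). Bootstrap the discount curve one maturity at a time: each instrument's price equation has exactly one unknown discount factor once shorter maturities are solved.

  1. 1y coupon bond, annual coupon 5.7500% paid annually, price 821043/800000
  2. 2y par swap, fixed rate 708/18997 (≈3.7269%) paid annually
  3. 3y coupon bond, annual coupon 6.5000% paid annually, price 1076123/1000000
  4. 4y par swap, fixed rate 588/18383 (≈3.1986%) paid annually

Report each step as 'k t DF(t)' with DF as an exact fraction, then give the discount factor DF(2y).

step 1 [1y] bond c/1=23/400: DF=(821043/800000 − 23/400·(0))/(1+23/400) = 1941/2000 ≈ 0.970500
step 2 [2y] swap r/1=708/18997: DF=(1 − 708/18997·(0.970500))/(1+708/18997) = 2323/2500 ≈ 0.929200
step 3 [3y] bond c/1=13/200: DF=(1076123/1000000 − 13/200·(0.970500+0.929200))/(1+13/200) = 1789/2000 ≈ 0.894500
step 4 [4y] swap r/1=588/18383: DF=(1 − 588/18383·(0.970500+0.929200+0.894500))/(1+588/18383) = 1103/1250 ≈ 0.882400

1 1 1941/2000
2 2 2323/2500
3 3 1789/2000
4 4 1103/1250
DF(2y) = 2323/2500 ≈ 0.929200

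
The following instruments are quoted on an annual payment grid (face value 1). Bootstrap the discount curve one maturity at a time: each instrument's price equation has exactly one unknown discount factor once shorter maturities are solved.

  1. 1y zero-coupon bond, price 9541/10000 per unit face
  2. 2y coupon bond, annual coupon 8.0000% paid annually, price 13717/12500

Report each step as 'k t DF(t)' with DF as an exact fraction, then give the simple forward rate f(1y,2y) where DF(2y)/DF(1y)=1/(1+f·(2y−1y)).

1 1 9541/10000
2 2 4727/5000
f(1y,2y) = ((9541/10000)/(4727/5000) − 1)/(1) = 3/326 ≈ 0.9202%

step 1 [1y] zero: DF = P = 9541/10000 ≈ 0.954100
step 2 [2y] bond c/1=2/25: DF=(13717/12500 − 2/25·(0.954100))/(1+2/25) = 4727/5000 ≈ 0.945400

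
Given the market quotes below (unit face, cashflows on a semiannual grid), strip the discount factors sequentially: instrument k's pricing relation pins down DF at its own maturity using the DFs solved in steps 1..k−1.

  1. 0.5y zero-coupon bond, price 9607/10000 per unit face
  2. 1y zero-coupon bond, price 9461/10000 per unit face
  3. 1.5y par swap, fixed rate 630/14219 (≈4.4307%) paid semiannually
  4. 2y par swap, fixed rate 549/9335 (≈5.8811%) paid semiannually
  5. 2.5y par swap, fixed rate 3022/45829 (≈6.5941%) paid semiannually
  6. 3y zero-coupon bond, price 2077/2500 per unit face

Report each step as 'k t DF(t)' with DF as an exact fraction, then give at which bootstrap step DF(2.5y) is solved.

step 1 [0.5y] zero: DF = P = 9607/10000 ≈ 0.960700
step 2 [1y] zero: DF = P = 9461/10000 ≈ 0.946100
step 3 [1.5y] swap r/2=315/14219: DF=(1 − 315/14219·(0.960700+0.946100))/(1+315/14219) = 937/1000 ≈ 0.937000
step 4 [2y] swap r/2=549/18670: DF=(1 − 549/18670·(0.960700+0.946100+0.937000))/(1+549/18670) = 4451/5000 ≈ 0.890200
step 5 [2.5y] swap r/2=1511/45829: DF=(1 − 1511/45829·(0.960700+0.946100+0.937000+0.890200))/(1+1511/45829) = 8489/10000 ≈ 0.848900
step 6 [3y] zero: DF = P = 2077/2500 ≈ 0.830800

1 1/2 9607/10000
2 1 9461/10000
3 3/2 937/1000
4 2 4451/5000
5 5/2 8489/10000
6 3 2077/2500
DF(2.5y) is solved at step 5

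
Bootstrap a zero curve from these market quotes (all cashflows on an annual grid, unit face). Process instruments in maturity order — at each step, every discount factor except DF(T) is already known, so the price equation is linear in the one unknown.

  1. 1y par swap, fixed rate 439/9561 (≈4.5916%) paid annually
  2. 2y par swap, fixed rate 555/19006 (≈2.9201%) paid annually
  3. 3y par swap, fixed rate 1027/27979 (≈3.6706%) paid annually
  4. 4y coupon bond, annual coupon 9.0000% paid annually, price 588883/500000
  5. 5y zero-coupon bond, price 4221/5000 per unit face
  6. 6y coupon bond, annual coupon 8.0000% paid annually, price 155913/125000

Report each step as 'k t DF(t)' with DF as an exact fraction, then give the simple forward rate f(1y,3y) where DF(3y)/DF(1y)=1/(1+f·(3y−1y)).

1 1 9561/10000
2 2 1889/2000
3 3 8973/10000
4 4 1699/2000
5 5 4221/5000
6 6 4111/5000
f(1y,3y) = ((9561/10000)/(8973/10000) − 1)/(2) = 98/2991 ≈ 3.2765%

step 1 [1y] swap r/1=439/9561: DF=(1 − 439/9561·(0))/(1+439/9561) = 9561/10000 ≈ 0.956100
step 2 [2y] swap r/1=555/19006: DF=(1 − 555/19006·(0.956100))/(1+555/19006) = 1889/2000 ≈ 0.944500
step 3 [3y] swap r/1=1027/27979: DF=(1 − 1027/27979·(0.956100+0.944500))/(1+1027/27979) = 8973/10000 ≈ 0.897300
step 4 [4y] bond c/1=9/100: DF=(588883/500000 − 9/100·(0.956100+0.944500+0.897300))/(1+9/100) = 1699/2000 ≈ 0.849500
step 5 [5y] zero: DF = P = 4221/5000 ≈ 0.844200
step 6 [6y] bond c/1=2/25: DF=(155913/125000 − 2/25·(0.956100+0.944500+0.897300+0.849500+0.844200))/(1+2/25) = 4111/5000 ≈ 0.822200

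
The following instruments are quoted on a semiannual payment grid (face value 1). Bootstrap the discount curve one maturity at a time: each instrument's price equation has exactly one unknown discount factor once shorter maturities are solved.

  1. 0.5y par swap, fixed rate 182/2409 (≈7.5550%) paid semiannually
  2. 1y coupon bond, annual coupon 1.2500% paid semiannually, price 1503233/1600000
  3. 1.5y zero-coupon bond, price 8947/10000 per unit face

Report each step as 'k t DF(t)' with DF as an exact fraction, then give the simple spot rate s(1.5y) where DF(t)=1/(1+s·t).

1 1/2 2409/2500
2 1 9277/10000
3 3/2 8947/10000
s(1.5y) = (1/(8947/10000) − 1)/(3/2) = 702/8947 ≈ 7.8462%

step 1 [0.5y] swap r/2=91/2409: DF=(1 − 91/2409·(0))/(1+91/2409) = 2409/2500 ≈ 0.963600
step 2 [1y] bond c/2=1/160: DF=(1503233/1600000 − 1/160·(0.963600))/(1+1/160) = 9277/10000 ≈ 0.927700
step 3 [1.5y] zero: DF = P = 8947/10000 ≈ 0.894700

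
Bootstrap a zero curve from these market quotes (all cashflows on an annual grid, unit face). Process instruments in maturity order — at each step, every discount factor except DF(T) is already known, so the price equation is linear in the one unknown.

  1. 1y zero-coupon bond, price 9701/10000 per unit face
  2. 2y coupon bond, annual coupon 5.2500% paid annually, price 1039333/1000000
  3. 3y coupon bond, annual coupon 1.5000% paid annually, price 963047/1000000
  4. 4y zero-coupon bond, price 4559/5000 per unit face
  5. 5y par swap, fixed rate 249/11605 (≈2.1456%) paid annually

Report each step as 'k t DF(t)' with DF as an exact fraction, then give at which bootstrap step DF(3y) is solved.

1 1 9701/10000
2 2 9391/10000
3 3 4603/5000
4 4 4559/5000
5 5 2251/2500
DF(3y) is solved at step 3

step 1 [1y] zero: DF = P = 9701/10000 ≈ 0.970100
step 2 [2y] bond c/1=21/400: DF=(1039333/1000000 − 21/400·(0.970100))/(1+21/400) = 9391/10000 ≈ 0.939100
step 3 [3y] bond c/1=3/200: DF=(963047/1000000 − 3/200·(0.970100+0.939100))/(1+3/200) = 4603/5000 ≈ 0.920600
step 4 [4y] zero: DF = P = 4559/5000 ≈ 0.911800
step 5 [5y] swap r/1=249/11605: DF=(1 − 249/11605·(0.970100+0.939100+0.920600+0.911800))/(1+249/11605) = 2251/2500 ≈ 0.900400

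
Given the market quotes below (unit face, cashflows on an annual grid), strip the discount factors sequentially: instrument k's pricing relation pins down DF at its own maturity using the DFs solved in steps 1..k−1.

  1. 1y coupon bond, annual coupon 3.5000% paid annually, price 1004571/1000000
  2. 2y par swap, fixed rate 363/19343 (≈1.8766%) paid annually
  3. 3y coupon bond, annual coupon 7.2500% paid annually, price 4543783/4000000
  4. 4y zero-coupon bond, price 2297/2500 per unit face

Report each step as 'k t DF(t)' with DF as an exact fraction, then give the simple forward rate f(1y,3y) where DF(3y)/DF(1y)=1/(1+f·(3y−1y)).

1 1 4853/5000
2 2 9637/10000
3 3 2321/2500
4 4 2297/2500
f(1y,3y) = ((4853/5000)/(2321/2500) − 1)/(2) = 1/44 ≈ 2.2727%

step 1 [1y] bond c/1=7/200: DF=(1004571/1000000 − 7/200·(0))/(1+7/200) = 4853/5000 ≈ 0.970600
step 2 [2y] swap r/1=363/19343: DF=(1 − 363/19343·(0.970600))/(1+363/19343) = 9637/10000 ≈ 0.963700
step 3 [3y] bond c/1=29/400: DF=(4543783/4000000 − 29/400·(0.970600+0.963700))/(1+29/400) = 2321/2500 ≈ 0.928400
step 4 [4y] zero: DF = P = 2297/2500 ≈ 0.918800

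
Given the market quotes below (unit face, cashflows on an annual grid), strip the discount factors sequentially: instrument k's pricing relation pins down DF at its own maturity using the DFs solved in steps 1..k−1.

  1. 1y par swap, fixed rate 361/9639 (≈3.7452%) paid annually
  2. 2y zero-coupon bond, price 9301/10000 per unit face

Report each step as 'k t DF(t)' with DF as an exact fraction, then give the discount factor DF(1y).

step 1 [1y] swap r/1=361/9639: DF=(1 − 361/9639·(0))/(1+361/9639) = 9639/10000 ≈ 0.963900
step 2 [2y] zero: DF = P = 9301/10000 ≈ 0.930100

1 1 9639/10000
2 2 9301/10000
DF(1y) = 9639/10000 ≈ 0.963900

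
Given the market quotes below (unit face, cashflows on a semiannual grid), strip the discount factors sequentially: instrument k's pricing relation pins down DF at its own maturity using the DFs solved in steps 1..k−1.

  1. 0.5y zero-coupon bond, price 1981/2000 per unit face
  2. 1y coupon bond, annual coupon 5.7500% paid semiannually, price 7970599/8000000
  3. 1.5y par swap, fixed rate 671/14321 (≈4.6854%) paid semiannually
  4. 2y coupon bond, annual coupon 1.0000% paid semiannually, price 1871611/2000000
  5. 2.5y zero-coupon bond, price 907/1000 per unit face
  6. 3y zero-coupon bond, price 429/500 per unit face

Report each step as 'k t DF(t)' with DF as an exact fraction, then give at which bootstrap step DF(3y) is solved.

step 1 [0.5y] zero: DF = P = 1981/2000 ≈ 0.990500
step 2 [1y] bond c/2=23/800: DF=(7970599/8000000 − 23/800·(0.990500))/(1+23/800) = 588/625 ≈ 0.940800
step 3 [1.5y] swap r/2=671/28642: DF=(1 − 671/28642·(0.990500+0.940800))/(1+671/28642) = 9329/10000 ≈ 0.932900
step 4 [2y] bond c/2=1/200: DF=(1871611/2000000 − 1/200·(0.990500+0.940800+0.932900))/(1+1/200) = 9169/10000 ≈ 0.916900
step 5 [2.5y] zero: DF = P = 907/1000 ≈ 0.907000
step 6 [3y] zero: DF = P = 429/500 ≈ 0.858000

1 1/2 1981/2000
2 1 588/625
3 3/2 9329/10000
4 2 9169/10000
5 5/2 907/1000
6 3 429/500
DF(3y) is solved at step 6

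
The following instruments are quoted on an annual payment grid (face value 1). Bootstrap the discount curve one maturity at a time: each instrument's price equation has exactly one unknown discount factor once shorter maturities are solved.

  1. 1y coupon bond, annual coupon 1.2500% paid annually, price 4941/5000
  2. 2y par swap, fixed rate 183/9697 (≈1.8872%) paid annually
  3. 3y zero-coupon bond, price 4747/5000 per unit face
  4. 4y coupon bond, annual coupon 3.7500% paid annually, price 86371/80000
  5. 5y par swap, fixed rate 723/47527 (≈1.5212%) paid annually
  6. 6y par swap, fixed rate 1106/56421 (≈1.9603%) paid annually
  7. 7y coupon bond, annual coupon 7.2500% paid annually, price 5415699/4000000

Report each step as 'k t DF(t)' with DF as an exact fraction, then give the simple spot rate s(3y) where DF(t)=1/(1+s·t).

step 1 [1y] bond c/1=1/80: DF=(4941/5000 − 1/80·(0))/(1+1/80) = 122/125 ≈ 0.976000
step 2 [2y] swap r/1=183/9697: DF=(1 − 183/9697·(0.976000))/(1+183/9697) = 4817/5000 ≈ 0.963400
step 3 [3y] zero: DF = P = 4747/5000 ≈ 0.949400
step 4 [4y] bond c/1=3/80: DF=(86371/80000 − 3/80·(0.976000+0.963400+0.949400))/(1+3/80) = 4681/5000 ≈ 0.936200
step 5 [5y] swap r/1=723/47527: DF=(1 − 723/47527·(0.976000+0.963400+0.949400+0.936200))/(1+723/47527) = 9277/10000 ≈ 0.927700
step 6 [6y] swap r/1=1106/56421: DF=(1 − 1106/56421·(0.976000+0.963400+0.949400+0.936200+0.927700))/(1+1106/56421) = 4447/5000 ≈ 0.889400
step 7 [7y] bond c/1=29/400: DF=(5415699/4000000 − 29/400·(0.976000+0.963400+0.949400+0.936200+0.927700+0.889400))/(1+29/400) = 881/1000 ≈ 0.881000

1 1 122/125
2 2 4817/5000
3 3 4747/5000
4 4 4681/5000
5 5 9277/10000
6 6 4447/5000
7 7 881/1000
s(3y) = (1/(4747/5000) − 1)/(3) = 253/14241 ≈ 1.7766%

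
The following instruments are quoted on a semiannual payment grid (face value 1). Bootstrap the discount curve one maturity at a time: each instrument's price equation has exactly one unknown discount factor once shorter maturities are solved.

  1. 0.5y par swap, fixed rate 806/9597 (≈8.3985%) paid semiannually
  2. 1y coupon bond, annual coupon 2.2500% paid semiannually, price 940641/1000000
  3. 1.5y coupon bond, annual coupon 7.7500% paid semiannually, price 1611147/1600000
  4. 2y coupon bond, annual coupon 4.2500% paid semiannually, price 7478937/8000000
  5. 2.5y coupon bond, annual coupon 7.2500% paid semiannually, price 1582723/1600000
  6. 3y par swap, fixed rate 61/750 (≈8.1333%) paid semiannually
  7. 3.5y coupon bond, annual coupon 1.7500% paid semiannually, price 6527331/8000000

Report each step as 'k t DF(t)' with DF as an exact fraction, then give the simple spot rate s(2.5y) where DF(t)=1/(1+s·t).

1 1/2 9597/10000
2 1 1839/2000
3 3/2 8993/10000
4 2 536/625
5 5/2 4137/5000
6 3 1573/2000
7 7/2 7633/10000
s(2.5y) = (1/(4137/5000) − 1)/(5/2) = 1726/20685 ≈ 8.3442%

step 1 [0.5y] swap r/2=403/9597: DF=(1 − 403/9597·(0))/(1+403/9597) = 9597/10000 ≈ 0.959700
step 2 [1y] bond c/2=9/800: DF=(940641/1000000 − 9/800·(0.959700))/(1+9/800) = 1839/2000 ≈ 0.919500
step 3 [1.5y] bond c/2=31/800: DF=(1611147/1600000 − 31/800·(0.959700+0.919500))/(1+31/800) = 8993/10000 ≈ 0.899300
step 4 [2y] bond c/2=17/800: DF=(7478937/8000000 − 17/800·(0.959700+0.919500+0.899300))/(1+17/800) = 536/625 ≈ 0.857600
step 5 [2.5y] bond c/2=29/800: DF=(1582723/1600000 − 29/800·(0.959700+0.919500+0.899300+0.857600))/(1+29/800) = 4137/5000 ≈ 0.827400
step 6 [3y] swap r/2=61/1500: DF=(1 − 61/1500·(0.959700+0.919500+0.899300+0.857600+0.827400))/(1+61/1500) = 1573/2000 ≈ 0.786500
step 7 [3.5y] bond c/2=7/800: DF=(6527331/8000000 − 7/800·(0.959700+0.919500+0.899300+0.857600+0.827400+0.786500))/(1+7/800) = 7633/10000 ≈ 0.763300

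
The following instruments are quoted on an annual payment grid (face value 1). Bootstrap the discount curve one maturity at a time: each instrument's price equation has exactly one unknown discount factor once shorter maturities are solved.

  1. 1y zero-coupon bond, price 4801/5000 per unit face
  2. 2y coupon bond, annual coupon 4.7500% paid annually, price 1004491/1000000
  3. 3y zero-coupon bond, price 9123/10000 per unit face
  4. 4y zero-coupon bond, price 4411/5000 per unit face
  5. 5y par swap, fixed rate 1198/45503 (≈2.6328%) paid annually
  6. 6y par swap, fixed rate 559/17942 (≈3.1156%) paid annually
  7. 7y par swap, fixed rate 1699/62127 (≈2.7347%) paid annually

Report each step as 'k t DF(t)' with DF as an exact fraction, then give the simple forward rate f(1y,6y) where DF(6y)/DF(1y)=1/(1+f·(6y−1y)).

step 1 [1y] zero: DF = P = 4801/5000 ≈ 0.960200
step 2 [2y] bond c/1=19/400: DF=(1004491/1000000 − 19/400·(0.960200))/(1+19/400) = 4577/5000 ≈ 0.915400
step 3 [3y] zero: DF = P = 9123/10000 ≈ 0.912300
step 4 [4y] zero: DF = P = 4411/5000 ≈ 0.882200
step 5 [5y] swap r/1=1198/45503: DF=(1 − 1198/45503·(0.960200+0.915400+0.912300+0.882200))/(1+1198/45503) = 4401/5000 ≈ 0.880200
step 6 [6y] swap r/1=559/17942: DF=(1 − 559/17942·(0.960200+0.915400+0.912300+0.882200+0.880200))/(1+559/17942) = 8323/10000 ≈ 0.832300
step 7 [7y] swap r/1=1699/62127: DF=(1 − 1699/62127·(0.960200+0.915400+0.912300+0.882200+0.880200+0.832300))/(1+1699/62127) = 8301/10000 ≈ 0.830100

1 1 4801/5000
2 2 4577/5000
3 3 9123/10000
4 4 4411/5000
5 5 4401/5000
6 6 8323/10000
7 7 8301/10000
f(1y,6y) = ((4801/5000)/(8323/10000) − 1)/(5) = 1279/41615 ≈ 3.0734%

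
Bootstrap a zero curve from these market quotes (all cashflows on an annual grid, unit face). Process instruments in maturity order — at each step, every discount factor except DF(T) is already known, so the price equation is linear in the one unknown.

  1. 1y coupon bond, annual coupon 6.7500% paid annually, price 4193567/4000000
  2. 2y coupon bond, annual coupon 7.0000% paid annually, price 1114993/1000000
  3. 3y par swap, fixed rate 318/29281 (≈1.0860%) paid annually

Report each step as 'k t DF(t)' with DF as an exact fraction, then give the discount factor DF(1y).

step 1 [1y] bond c/1=27/400: DF=(4193567/4000000 − 27/400·(0))/(1+27/400) = 9821/10000 ≈ 0.982100
step 2 [2y] bond c/1=7/100: DF=(1114993/1000000 − 7/100·(0.982100))/(1+7/100) = 4889/5000 ≈ 0.977800
step 3 [3y] swap r/1=318/29281: DF=(1 − 318/29281·(0.982100+0.977800))/(1+318/29281) = 4841/5000 ≈ 0.968200

1 1 9821/10000
2 2 4889/5000
3 3 4841/5000
DF(1y) = 9821/10000 ≈ 0.982100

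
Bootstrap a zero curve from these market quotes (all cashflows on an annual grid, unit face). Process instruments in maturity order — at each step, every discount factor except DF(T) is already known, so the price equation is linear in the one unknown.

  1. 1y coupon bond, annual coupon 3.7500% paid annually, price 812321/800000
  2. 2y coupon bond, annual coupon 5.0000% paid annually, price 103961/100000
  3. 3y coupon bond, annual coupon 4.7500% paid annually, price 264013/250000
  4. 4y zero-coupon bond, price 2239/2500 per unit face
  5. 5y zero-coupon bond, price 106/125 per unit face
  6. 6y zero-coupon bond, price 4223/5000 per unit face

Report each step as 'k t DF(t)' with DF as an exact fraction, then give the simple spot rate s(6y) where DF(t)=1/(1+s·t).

1 1 9787/10000
2 2 1887/2000
3 3 921/1000
4 4 2239/2500
5 5 106/125
6 6 4223/5000
s(6y) = (1/(4223/5000) − 1)/(6) = 259/8446 ≈ 3.0665%

step 1 [1y] bond c/1=3/80: DF=(812321/800000 − 3/80·(0))/(1+3/80) = 9787/10000 ≈ 0.978700
step 2 [2y] bond c/1=1/20: DF=(103961/100000 − 1/20·(0.978700))/(1+1/20) = 1887/2000 ≈ 0.943500
step 3 [3y] bond c/1=19/400: DF=(264013/250000 − 19/400·(0.978700+0.943500))/(1+19/400) = 921/1000 ≈ 0.921000
step 4 [4y] zero: DF = P = 2239/2500 ≈ 0.895600
step 5 [5y] zero: DF = P = 106/125 ≈ 0.848000
step 6 [6y] zero: DF = P = 4223/5000 ≈ 0.844600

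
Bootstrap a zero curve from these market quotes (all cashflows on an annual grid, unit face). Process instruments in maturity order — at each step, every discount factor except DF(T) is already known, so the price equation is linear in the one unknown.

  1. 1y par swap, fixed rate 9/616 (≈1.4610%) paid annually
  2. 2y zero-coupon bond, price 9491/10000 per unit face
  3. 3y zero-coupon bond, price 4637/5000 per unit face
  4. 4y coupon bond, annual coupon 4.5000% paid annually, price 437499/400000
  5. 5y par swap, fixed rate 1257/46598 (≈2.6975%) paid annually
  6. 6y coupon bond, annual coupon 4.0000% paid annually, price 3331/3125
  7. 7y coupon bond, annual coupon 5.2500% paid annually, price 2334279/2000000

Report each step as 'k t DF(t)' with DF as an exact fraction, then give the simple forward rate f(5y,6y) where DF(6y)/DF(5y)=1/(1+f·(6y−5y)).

step 1 [1y] swap r/1=9/616: DF=(1 − 9/616·(0))/(1+9/616) = 616/625 ≈ 0.985600
step 2 [2y] zero: DF = P = 9491/10000 ≈ 0.949100
step 3 [3y] zero: DF = P = 4637/5000 ≈ 0.927400
step 4 [4y] bond c/1=9/200: DF=(437499/400000 − 9/200·(0.985600+0.949100+0.927400))/(1+9/200) = 4617/5000 ≈ 0.923400
step 5 [5y] swap r/1=1257/46598: DF=(1 − 1257/46598·(0.985600+0.949100+0.927400+0.923400))/(1+1257/46598) = 8743/10000 ≈ 0.874300
step 6 [6y] bond c/1=1/25: DF=(3331/3125 − 1/25·(0.985600+0.949100+0.927400+0.923400+0.874300))/(1+1/25) = 8457/10000 ≈ 0.845700
step 7 [7y] bond c/1=21/400: DF=(2334279/2000000 − 21/400·(0.985600+0.949100+0.927400+0.923400+0.874300+0.845700))/(1+21/400) = 8343/10000 ≈ 0.834300

1 1 616/625
2 2 9491/10000
3 3 4637/5000
4 4 4617/5000
5 5 8743/10000
6 6 8457/10000
7 7 8343/10000
f(5y,6y) = ((8743/10000)/(8457/10000) − 1)/(1) = 286/8457 ≈ 3.3818%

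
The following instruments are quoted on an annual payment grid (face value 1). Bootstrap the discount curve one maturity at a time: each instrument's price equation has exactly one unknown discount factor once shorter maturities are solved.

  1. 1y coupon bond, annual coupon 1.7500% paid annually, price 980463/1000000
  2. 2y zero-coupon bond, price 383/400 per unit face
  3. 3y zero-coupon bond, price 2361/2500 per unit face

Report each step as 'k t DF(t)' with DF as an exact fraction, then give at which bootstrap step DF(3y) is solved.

1 1 2409/2500
2 2 383/400
3 3 2361/2500
DF(3y) is solved at step 3

step 1 [1y] bond c/1=7/400: DF=(980463/1000000 − 7/400·(0))/(1+7/400) = 2409/2500 ≈ 0.963600
step 2 [2y] zero: DF = P = 383/400 ≈ 0.957500
step 3 [3y] zero: DF = P = 2361/2500 ≈ 0.944400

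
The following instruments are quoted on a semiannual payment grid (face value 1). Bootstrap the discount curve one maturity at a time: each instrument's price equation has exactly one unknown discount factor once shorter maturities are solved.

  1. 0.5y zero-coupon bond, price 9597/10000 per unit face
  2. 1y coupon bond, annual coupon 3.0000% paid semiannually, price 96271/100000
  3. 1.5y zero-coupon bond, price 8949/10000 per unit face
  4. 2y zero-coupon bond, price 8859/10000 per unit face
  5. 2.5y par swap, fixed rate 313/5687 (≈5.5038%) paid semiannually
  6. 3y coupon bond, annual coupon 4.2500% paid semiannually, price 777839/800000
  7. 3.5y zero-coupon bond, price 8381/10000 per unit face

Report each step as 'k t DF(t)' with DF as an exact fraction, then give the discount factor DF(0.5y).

1 1/2 9597/10000
2 1 9343/10000
3 3/2 8949/10000
4 2 8859/10000
5 5/2 2187/2500
6 3 4287/5000
7 7/2 8381/10000
DF(0.5y) = 9597/10000 ≈ 0.959700

step 1 [0.5y] zero: DF = P = 9597/10000 ≈ 0.959700
step 2 [1y] bond c/2=3/200: DF=(96271/100000 − 3/200·(0.959700))/(1+3/200) = 9343/10000 ≈ 0.934300
step 3 [1.5y] zero: DF = P = 8949/10000 ≈ 0.894900
step 4 [2y] zero: DF = P = 8859/10000 ≈ 0.885900
step 5 [2.5y] swap r/2=313/11374: DF=(1 − 313/11374·(0.959700+0.934300+0.894900+0.885900))/(1+313/11374) = 2187/2500 ≈ 0.874800
step 6 [3y] bond c/2=17/800: DF=(777839/800000 − 17/800·(0.959700+0.934300+0.894900+0.885900+0.874800))/(1+17/800) = 4287/5000 ≈ 0.857400
step 7 [3.5y] zero: DF = P = 8381/10000 ≈ 0.838100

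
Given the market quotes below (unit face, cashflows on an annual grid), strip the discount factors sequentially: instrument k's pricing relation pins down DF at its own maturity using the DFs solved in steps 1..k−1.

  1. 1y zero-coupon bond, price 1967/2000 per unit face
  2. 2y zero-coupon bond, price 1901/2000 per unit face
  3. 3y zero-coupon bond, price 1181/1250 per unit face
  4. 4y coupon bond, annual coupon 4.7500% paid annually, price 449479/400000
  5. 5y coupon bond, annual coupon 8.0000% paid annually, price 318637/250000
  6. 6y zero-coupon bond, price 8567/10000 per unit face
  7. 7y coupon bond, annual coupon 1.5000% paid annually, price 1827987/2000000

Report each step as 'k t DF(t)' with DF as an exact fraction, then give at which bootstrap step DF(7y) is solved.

1 1 1967/2000
2 2 1901/2000
3 3 1181/1250
4 4 4711/5000
5 5 8971/10000
6 6 8567/10000
7 7 8181/10000
DF(7y) is solved at step 7

step 1 [1y] zero: DF = P = 1967/2000 ≈ 0.983500
step 2 [2y] zero: DF = P = 1901/2000 ≈ 0.950500
step 3 [3y] zero: DF = P = 1181/1250 ≈ 0.944800
step 4 [4y] bond c/1=19/400: DF=(449479/400000 − 19/400·(0.983500+0.950500+0.944800))/(1+19/400) = 4711/5000 ≈ 0.942200
step 5 [5y] bond c/1=2/25: DF=(318637/250000 − 2/25·(0.983500+0.950500+0.944800+0.942200))/(1+2/25) = 8971/10000 ≈ 0.897100
step 6 [6y] zero: DF = P = 8567/10000 ≈ 0.856700
step 7 [7y] bond c/1=3/200: DF=(1827987/2000000 − 3/200·(0.983500+0.950500+0.944800+0.942200+0.897100+0.856700))/(1+3/200) = 8181/10000 ≈ 0.818100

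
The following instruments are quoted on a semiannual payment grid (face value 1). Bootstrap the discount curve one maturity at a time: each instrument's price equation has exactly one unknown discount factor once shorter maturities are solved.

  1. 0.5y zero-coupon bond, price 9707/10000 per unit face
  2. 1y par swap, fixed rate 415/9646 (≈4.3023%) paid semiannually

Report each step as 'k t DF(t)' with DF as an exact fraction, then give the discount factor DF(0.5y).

step 1 [0.5y] zero: DF = P = 9707/10000 ≈ 0.970700
step 2 [1y] swap r/2=415/19292: DF=(1 − 415/19292·(0.970700))/(1+415/19292) = 1917/2000 ≈ 0.958500

1 1/2 9707/10000
2 1 1917/2000
DF(0.5y) = 9707/10000 ≈ 0.970700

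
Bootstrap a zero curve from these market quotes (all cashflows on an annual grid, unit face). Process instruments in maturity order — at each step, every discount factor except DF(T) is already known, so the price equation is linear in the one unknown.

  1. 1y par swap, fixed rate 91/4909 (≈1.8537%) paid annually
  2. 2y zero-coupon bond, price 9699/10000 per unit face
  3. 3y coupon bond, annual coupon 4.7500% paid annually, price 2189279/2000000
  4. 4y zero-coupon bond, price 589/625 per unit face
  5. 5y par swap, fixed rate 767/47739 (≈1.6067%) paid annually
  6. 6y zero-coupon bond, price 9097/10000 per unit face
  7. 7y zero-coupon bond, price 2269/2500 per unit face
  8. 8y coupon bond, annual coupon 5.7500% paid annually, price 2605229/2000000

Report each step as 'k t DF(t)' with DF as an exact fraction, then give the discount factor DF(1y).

1 1 4909/5000
2 2 9699/10000
3 3 1913/2000
4 4 589/625
5 5 9233/10000
6 6 9097/10000
7 7 2269/2500
8 8 4367/5000
DF(1y) = 4909/5000 ≈ 0.981800

step 1 [1y] swap r/1=91/4909: DF=(1 − 91/4909·(0))/(1+91/4909) = 4909/5000 ≈ 0.981800
step 2 [2y] zero: DF = P = 9699/10000 ≈ 0.969900
step 3 [3y] bond c/1=19/400: DF=(2189279/2000000 − 19/400·(0.981800+0.969900))/(1+19/400) = 1913/2000 ≈ 0.956500
step 4 [4y] zero: DF = P = 589/625 ≈ 0.942400
step 5 [5y] swap r/1=767/47739: DF=(1 − 767/47739·(0.981800+0.969900+0.956500+0.942400))/(1+767/47739) = 9233/10000 ≈ 0.923300
step 6 [6y] zero: DF = P = 9097/10000 ≈ 0.909700
step 7 [7y] zero: DF = P = 2269/2500 ≈ 0.907600
step 8 [8y] bond c/1=23/400: DF=(2605229/2000000 − 23/400·(0.981800+0.969900+0.956500+0.942400+0.923300+0.909700+0.907600))/(1+23/400) = 4367/5000 ≈ 0.873400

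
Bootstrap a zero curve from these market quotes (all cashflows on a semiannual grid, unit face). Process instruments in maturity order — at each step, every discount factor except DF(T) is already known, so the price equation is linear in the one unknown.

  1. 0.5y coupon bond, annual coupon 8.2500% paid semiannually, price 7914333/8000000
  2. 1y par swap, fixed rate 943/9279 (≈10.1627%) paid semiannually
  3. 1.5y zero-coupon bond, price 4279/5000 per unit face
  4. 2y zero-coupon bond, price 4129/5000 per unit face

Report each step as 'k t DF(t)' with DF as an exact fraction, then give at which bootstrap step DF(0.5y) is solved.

1 1/2 9501/10000
2 1 9057/10000
3 3/2 4279/5000
4 2 4129/5000
DF(0.5y) is solved at step 1

step 1 [0.5y] bond c/2=33/800: DF=(7914333/8000000 − 33/800·(0))/(1+33/800) = 9501/10000 ≈ 0.950100
step 2 [1y] swap r/2=943/18558: DF=(1 − 943/18558·(0.950100))/(1+943/18558) = 9057/10000 ≈ 0.905700
step 3 [1.5y] zero: DF = P = 4279/5000 ≈ 0.855800
step 4 [2y] zero: DF = P = 4129/5000 ≈ 0.825800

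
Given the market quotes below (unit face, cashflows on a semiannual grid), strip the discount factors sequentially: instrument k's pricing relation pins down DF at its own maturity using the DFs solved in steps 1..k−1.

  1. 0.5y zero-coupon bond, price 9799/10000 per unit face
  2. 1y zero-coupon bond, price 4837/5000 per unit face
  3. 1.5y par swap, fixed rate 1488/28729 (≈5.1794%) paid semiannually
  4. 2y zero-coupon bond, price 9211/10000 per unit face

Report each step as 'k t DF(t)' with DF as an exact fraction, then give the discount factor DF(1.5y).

1 1/2 9799/10000
2 1 4837/5000
3 3/2 1157/1250
4 2 9211/10000
DF(1.5y) = 1157/1250 ≈ 0.925600

step 1 [0.5y] zero: DF = P = 9799/10000 ≈ 0.979900
step 2 [1y] zero: DF = P = 4837/5000 ≈ 0.967400
step 3 [1.5y] swap r/2=744/28729: DF=(1 − 744/28729·(0.979900+0.967400))/(1+744/28729) = 1157/1250 ≈ 0.925600
step 4 [2y] zero: DF = P = 9211/10000 ≈ 0.921100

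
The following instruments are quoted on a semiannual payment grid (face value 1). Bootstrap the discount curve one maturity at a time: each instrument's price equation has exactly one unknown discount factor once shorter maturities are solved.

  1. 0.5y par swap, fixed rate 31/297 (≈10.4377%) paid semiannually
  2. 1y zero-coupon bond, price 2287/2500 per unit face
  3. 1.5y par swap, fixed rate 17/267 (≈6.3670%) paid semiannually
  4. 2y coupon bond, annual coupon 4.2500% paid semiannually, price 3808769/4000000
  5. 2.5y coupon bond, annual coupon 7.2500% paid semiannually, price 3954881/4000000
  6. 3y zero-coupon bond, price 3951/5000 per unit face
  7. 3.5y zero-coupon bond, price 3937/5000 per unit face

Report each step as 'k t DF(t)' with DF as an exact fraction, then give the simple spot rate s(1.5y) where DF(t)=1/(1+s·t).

step 1 [0.5y] swap r/2=31/594: DF=(1 − 31/594·(0))/(1+31/594) = 594/625 ≈ 0.950400
step 2 [1y] zero: DF = P = 2287/2500 ≈ 0.914800
step 3 [1.5y] swap r/2=17/534: DF=(1 − 17/534·(0.950400+0.914800))/(1+17/534) = 2279/2500 ≈ 0.911600
step 4 [2y] bond c/2=17/800: DF=(3808769/4000000 − 17/800·(0.950400+0.914800+0.911600))/(1+17/800) = 4373/5000 ≈ 0.874600
step 5 [2.5y] bond c/2=29/800: DF=(3954881/4000000 − 29/800·(0.950400+0.914800+0.911600+0.874600))/(1+29/800) = 1033/1250 ≈ 0.826400
step 6 [3y] zero: DF = P = 3951/5000 ≈ 0.790200
step 7 [3.5y] zero: DF = P = 3937/5000 ≈ 0.787400

1 1/2 594/625
2 1 2287/2500
3 3/2 2279/2500
4 2 4373/5000
5 5/2 1033/1250
6 3 3951/5000
7 7/2 3937/5000
s(1.5y) = (1/(2279/2500) − 1)/(3/2) = 442/6837 ≈ 6.4648%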